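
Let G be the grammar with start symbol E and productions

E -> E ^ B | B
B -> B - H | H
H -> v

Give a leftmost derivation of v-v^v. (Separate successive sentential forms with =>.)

E => E^B => B^B => B-H^B => H-H^B => v-H^B => v-v^B => v-v^H => v-v^v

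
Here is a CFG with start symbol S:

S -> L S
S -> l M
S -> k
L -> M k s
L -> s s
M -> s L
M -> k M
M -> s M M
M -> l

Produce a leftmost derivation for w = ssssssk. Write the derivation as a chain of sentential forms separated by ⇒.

S ⇒ LS   [S -> L S]
LS ⇒ ssS   [L -> s s]
ssS ⇒ ssLS   [S -> L S]
ssLS ⇒ ssssS   [L -> s s]
ssssS ⇒ ssssLS   [S -> L S]
ssssLS ⇒ ssssssS   [L -> s s]
ssssssS ⇒ ssssssk   [S -> k]

S ⇒ LS ⇒ ssS ⇒ ssLS ⇒ ssssS ⇒ ssssLS ⇒ ssssssS ⇒ ssssssk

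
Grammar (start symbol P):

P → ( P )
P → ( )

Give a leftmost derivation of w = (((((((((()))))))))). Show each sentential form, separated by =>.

P => (P) => ((P)) => (((P))) => ((((P)))) => (((((P))))) => ((((((P)))))) => (((((((P))))))) => ((((((((P)))))))) => (((((((((P))))))))) => (((((((((())))))))))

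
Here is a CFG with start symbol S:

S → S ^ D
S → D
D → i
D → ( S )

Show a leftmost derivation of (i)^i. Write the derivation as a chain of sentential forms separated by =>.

S=>S^D=>D^D=>(S)^D=>(D)^D=>(i)^D=>(i)^i

S => S^D   [S → S ^ D]
S^D => D^D   [S → D]
D^D => (S)^D   [D → ( S )]
(S)^D => (D)^D   [S → D]
(D)^D => (i)^D   [D → i]
(i)^D => (i)^i   [D → i]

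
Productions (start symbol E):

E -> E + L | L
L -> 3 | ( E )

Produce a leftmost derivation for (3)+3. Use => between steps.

E => E+L   [E -> E + L]
E+L => L+L   [E -> L]
L+L => (E)+L   [L -> ( E )]
(E)+L => (L)+L   [E -> L]
(L)+L => (3)+L   [L -> 3]
(3)+L => (3)+3   [L -> 3]

E => E+L => L+L => (E)+L => (L)+L => (3)+L => (3)+3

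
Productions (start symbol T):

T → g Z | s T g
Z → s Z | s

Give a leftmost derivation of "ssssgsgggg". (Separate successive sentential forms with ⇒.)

T ⇒ sTg   [T → s T g]
sTg ⇒ ssTgg   [T → s T g]
ssTgg ⇒ sssTggg   [T → s T g]
sssTggg ⇒ ssssTgggg   [T → s T g]
ssssTgggg ⇒ ssssgZgggg   [T → g Z]
ssssgZgggg ⇒ ssssgsgggg   [Z → s]

T ⇒ sTg ⇒ ssTgg ⇒ sssTggg ⇒ ssssTgggg ⇒ ssssgZgggg ⇒ ssssgsgggg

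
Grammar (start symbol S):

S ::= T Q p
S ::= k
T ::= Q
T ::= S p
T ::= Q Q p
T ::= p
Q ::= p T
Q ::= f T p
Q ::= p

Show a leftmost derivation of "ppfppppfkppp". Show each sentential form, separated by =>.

S => TQp => SpQp => TQppQp => QQppQp => pTQppQp => pQQppQp => ppQppQp => ppfTpppQp => ppfppppQp => ppfppppfTpp => ppfppppfSppp => ppfppppfkppp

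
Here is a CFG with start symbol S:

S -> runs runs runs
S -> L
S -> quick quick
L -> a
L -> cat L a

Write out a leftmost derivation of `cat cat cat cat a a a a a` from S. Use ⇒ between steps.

S ⇒ L ⇒ cat L a ⇒ cat cat L a a ⇒ cat cat cat L a a a ⇒ cat cat cat cat L a a a a ⇒ cat cat cat cat a a a a a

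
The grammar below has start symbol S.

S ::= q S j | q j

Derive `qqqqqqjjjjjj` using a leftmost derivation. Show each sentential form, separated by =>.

S=>qSj=>qqSjj=>qqqSjjj=>qqqqSjjjj=>qqqqqSjjjjj=>qqqqqqjjjjjj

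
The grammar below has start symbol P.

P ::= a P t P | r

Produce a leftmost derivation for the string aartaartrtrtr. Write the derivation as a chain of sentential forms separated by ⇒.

P ⇒ aPtP   [P ::= a P t P]
aPtP ⇒ aaPtPtP   [P ::= a P t P]
aaPtPtP ⇒ aartPtP   [P ::= r]
aartPtP ⇒ aartaPtPtP   [P ::= a P t P]
aartaPtPtP ⇒ aartaaPtPtPtP   [P ::= a P t P]
aartaaPtPtPtP ⇒ aartaartPtPtP   [P ::= r]
aartaartPtPtP ⇒ aartaartrtPtP   [P ::= r]
aartaartrtPtP ⇒ aartaartrtrtP   [P ::= r]
aartaartrtrtP ⇒ aartaartrtrtr   [P ::= r]

P ⇒ aPtP ⇒ aaPtPtP ⇒ aartPtP ⇒ aartaPtPtP ⇒ aartaaPtPtPtP ⇒ aartaartPtPtP ⇒ aartaartrtPtP ⇒ aartaartrtrtP ⇒ aartaartrtrtr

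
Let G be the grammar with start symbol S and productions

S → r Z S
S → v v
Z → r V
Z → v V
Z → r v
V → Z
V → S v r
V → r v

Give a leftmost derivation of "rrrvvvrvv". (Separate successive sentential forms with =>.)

S => rZS => rrVS => rrZS => rrrVS => rrrSvrS => rrrvvvrS => rrrvvvrvv

S => rZS   [S → r Z S]
rZS => rrVS   [Z → r V]
rrVS => rrZS   [V → Z]
rrZS => rrrVS   [Z → r V]
rrrVS => rrrSvrS   [V → S v r]
rrrSvrS => rrrvvvrS   [S → v v]
rrrvvvrS => rrrvvvrvv   [S → v v]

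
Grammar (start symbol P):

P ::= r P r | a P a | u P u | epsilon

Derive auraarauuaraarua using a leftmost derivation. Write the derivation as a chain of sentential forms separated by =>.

P => aPa   [P ::= a P a]
aPa => auPua   [P ::= u P u]
auPua => aurPrua   [P ::= r P r]
aurPrua => auraParua   [P ::= a P a]
auraParua => auraaPaarua   [P ::= a P a]
auraaPaarua => auraarPraarua   [P ::= r P r]
auraarPraarua => auraaraParaarua   [P ::= a P a]
auraaraParaarua => auraarauPuaraarua   [P ::= u P u]
auraarauPuaraarua => auraarauuaraarua   [P ::= epsilon]

P=>aPa=>auPua=>aurPrua=>auraParua=>auraaPaarua=>auraarPraarua=>auraaraParaarua=>auraarauPuaraarua=>auraarauuaraarua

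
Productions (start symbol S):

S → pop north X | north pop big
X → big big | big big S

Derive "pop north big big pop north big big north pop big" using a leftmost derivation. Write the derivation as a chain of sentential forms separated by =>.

S => pop north X => pop north big big S => pop north big big pop north X => pop north big big pop north big big S => pop north big big pop north big big north pop big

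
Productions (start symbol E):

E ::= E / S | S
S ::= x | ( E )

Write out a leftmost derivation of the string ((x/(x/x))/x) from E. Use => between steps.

E => S   [E ::= S]
S => (E)   [S ::= ( E )]
(E) => (E/S)   [E ::= E / S]
(E/S) => (S/S)   [E ::= S]
(S/S) => ((E)/S)   [S ::= ( E )]
((E)/S) => ((E/S)/S)   [E ::= E / S]
((E/S)/S) => ((S/S)/S)   [E ::= S]
((S/S)/S) => ((x/S)/S)   [S ::= x]
((x/S)/S) => ((x/(E))/S)   [S ::= ( E )]
((x/(E))/S) => ((x/(E/S))/S)   [E ::= E / S]
((x/(E/S))/S) => ((x/(S/S))/S)   [E ::= S]
((x/(S/S))/S) => ((x/(x/S))/S)   [S ::= x]
((x/(x/S))/S) => ((x/(x/x))/S)   [S ::= x]
((x/(x/x))/S) => ((x/(x/x))/x)   [S ::= x]

E=>S=>(E)=>(E/S)=>(S/S)=>((E)/S)=>((E/S)/S)=>((S/S)/S)=>((x/S)/S)=>((x/(E))/S)=>((x/(E/S))/S)=>((x/(S/S))/S)=>((x/(x/S))/S)=>((x/(x/x))/S)=>((x/(x/x))/x)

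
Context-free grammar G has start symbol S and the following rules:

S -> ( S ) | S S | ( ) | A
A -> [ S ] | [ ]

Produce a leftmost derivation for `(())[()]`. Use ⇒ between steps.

S ⇒ SS ⇒ (S)S ⇒ (())S ⇒ (())A ⇒ (())[S] ⇒ (())[()]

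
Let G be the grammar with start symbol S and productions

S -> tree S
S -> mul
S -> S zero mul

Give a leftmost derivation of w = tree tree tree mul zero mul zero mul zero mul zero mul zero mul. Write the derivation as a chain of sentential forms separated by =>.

S => tree S => tree tree S => tree tree S zero mul => tree tree S zero mul zero mul => tree tree tree S zero mul zero mul => tree tree tree S zero mul zero mul zero mul => tree tree tree S zero mul zero mul zero mul zero mul => tree tree tree S zero mul zero mul zero mul zero mul zero mul => tree tree tree mul zero mul zero mul zero mul zero mul zero mul

S => tree S   [S -> tree S]
tree S => tree tree S   [S -> tree S]
tree tree S => tree tree S zero mul   [S -> S zero mul]
tree tree S zero mul => tree tree S zero mul zero mul   [S -> S zero mul]
tree tree S zero mul zero mul => tree tree tree S zero mul zero mul   [S -> tree S]
tree tree tree S zero mul zero mul => tree tree tree S zero mul zero mul zero mul   [S -> S zero mul]
tree tree tree S zero mul zero mul zero mul => tree tree tree S zero mul zero mul zero mul zero mul   [S -> S zero mul]
tree tree tree S zero mul zero mul zero mul zero mul => tree tree tree S zero mul zero mul zero mul zero mul zero mul   [S -> S zero mul]
tree tree tree S zero mul zero mul zero mul zero mul zero mul => tree tree tree mul zero mul zero mul zero mul zero mul zero mul   [S -> mul]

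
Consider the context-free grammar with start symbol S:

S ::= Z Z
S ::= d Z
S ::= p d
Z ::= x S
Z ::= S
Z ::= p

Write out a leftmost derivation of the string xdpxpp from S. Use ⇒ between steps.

S ⇒ ZZ   [S ::= Z Z]
ZZ ⇒ xSZ   [Z ::= x S]
xSZ ⇒ xdZZ   [S ::= d Z]
xdZZ ⇒ xdpZ   [Z ::= p]
xdpZ ⇒ xdpxS   [Z ::= x S]
xdpxS ⇒ xdpxZZ   [S ::= Z Z]
xdpxZZ ⇒ xdpxpZ   [Z ::= p]
xdpxpZ ⇒ xdpxpp   [Z ::= p]

S⇒ZZ⇒xSZ⇒xdZZ⇒xdpZ⇒xdpxS⇒xdpxZZ⇒xdpxpZ⇒xdpxpp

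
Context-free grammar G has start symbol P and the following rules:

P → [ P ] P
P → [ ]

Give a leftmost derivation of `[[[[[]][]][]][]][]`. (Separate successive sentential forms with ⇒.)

P⇒[P]P⇒[[P]P]P⇒[[[P]P]P]P⇒[[[[P]P]P]P]P⇒[[[[[]]P]P]P]P⇒[[[[[]][]]P]P]P⇒[[[[[]][]][]]P]P⇒[[[[[]][]][]][]]P⇒[[[[[]][]][]][]][]

P ⇒ [P]P   [P → [ P ] P]
[P]P ⇒ [[P]P]P   [P → [ P ] P]
[[P]P]P ⇒ [[[P]P]P]P   [P → [ P ] P]
[[[P]P]P]P ⇒ [[[[P]P]P]P]P   [P → [ P ] P]
[[[[P]P]P]P]P ⇒ [[[[[]]P]P]P]P   [P → [ ]]
[[[[[]]P]P]P]P ⇒ [[[[[]][]]P]P]P   [P → [ ]]
[[[[[]][]]P]P]P ⇒ [[[[[]][]][]]P]P   [P → [ ]]
[[[[[]][]][]]P]P ⇒ [[[[[]][]][]][]]P   [P → [ ]]
[[[[[]][]][]][]]P ⇒ [[[[[]][]][]][]][]   [P → [ ]]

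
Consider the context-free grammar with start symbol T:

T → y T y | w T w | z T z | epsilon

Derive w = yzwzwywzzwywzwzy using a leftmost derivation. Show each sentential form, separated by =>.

T => yTy   [T → y T y]
yTy => yzTzy   [T → z T z]
yzTzy => yzwTwzy   [T → w T w]
yzwTwzy => yzwzTzwzy   [T → z T z]
yzwzTzwzy => yzwzwTwzwzy   [T → w T w]
yzwzwTwzwzy => yzwzwyTywzwzy   [T → y T y]
yzwzwyTywzwzy => yzwzwywTwywzwzy   [T → w T w]
yzwzwywTwywzwzy => yzwzwywzTzwywzwzy   [T → z T z]
yzwzwywzTzwywzwzy => yzwzwywzzwywzwzy   [T → epsilon]

T => yTy => yzTzy => yzwTwzy => yzwzTzwzy => yzwzwTwzwzy => yzwzwyTywzwzy => yzwzwywTwywzwzy => yzwzwywzTzwywzwzy => yzwzwywzzwywzwzy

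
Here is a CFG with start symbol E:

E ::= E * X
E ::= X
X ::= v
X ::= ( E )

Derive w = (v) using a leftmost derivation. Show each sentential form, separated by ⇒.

E ⇒ X ⇒ (E) ⇒ (X) ⇒ (v)

E ⇒ X   [E ::= X]
X ⇒ (E)   [X ::= ( E )]
(E) ⇒ (X)   [E ::= X]
(X) ⇒ (v)   [X ::= v]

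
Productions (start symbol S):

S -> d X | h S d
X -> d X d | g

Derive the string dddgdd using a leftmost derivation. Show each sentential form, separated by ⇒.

S ⇒ dX   [S -> d X]
dX ⇒ ddXd   [X -> d X d]
ddXd ⇒ dddXdd   [X -> d X d]
dddXdd ⇒ dddgdd   [X -> g]

S ⇒ dX ⇒ ddXd ⇒ dddXdd ⇒ dddgdd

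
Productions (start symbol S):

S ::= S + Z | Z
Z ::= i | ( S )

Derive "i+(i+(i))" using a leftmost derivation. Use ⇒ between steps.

S ⇒ S+Z ⇒ Z+Z ⇒ i+Z ⇒ i+(S) ⇒ i+(S+Z) ⇒ i+(Z+Z) ⇒ i+(i+Z) ⇒ i+(i+(S)) ⇒ i+(i+(Z)) ⇒ i+(i+(i))

S ⇒ S+Z   [S ::= S + Z]
S+Z ⇒ Z+Z   [S ::= Z]
Z+Z ⇒ i+Z   [Z ::= i]
i+Z ⇒ i+(S)   [Z ::= ( S )]
i+(S) ⇒ i+(S+Z)   [S ::= S + Z]
i+(S+Z) ⇒ i+(Z+Z)   [S ::= Z]
i+(Z+Z) ⇒ i+(i+Z)   [Z ::= i]
i+(i+Z) ⇒ i+(i+(S))   [Z ::= ( S )]
i+(i+(S)) ⇒ i+(i+(Z))   [S ::= Z]
i+(i+(Z)) ⇒ i+(i+(i))   [Z ::= i]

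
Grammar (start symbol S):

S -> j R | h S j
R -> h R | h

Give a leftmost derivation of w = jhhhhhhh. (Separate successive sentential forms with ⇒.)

S⇒jR⇒jhR⇒jhhR⇒jhhhR⇒jhhhhR⇒jhhhhhR⇒jhhhhhhR⇒jhhhhhhh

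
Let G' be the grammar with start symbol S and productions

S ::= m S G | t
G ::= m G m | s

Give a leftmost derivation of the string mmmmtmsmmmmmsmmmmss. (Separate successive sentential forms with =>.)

S => mSG   [S ::= m S G]
mSG => mmSGG   [S ::= m S G]
mmSGG => mmmSGGG   [S ::= m S G]
mmmSGGG => mmmmSGGGG   [S ::= m S G]
mmmmSGGGG => mmmmtGGGG   [S ::= t]
mmmmtGGGG => mmmmtmGmGGG   [G ::= m G m]
mmmmtmGmGGG => mmmmtmsmGGG   [G ::= s]
mmmmtmsmGGG => mmmmtmsmmGmGG   [G ::= m G m]
mmmmtmsmmGmGG => mmmmtmsmmmGmmGG   [G ::= m G m]
mmmmtmsmmmGmmGG => mmmmtmsmmmmGmmmGG   [G ::= m G m]
mmmmtmsmmmmGmmmGG => mmmmtmsmmmmmGmmmmGG   [G ::= m G m]
mmmmtmsmmmmmGmmmmGG => mmmmtmsmmmmmsmmmmGG   [G ::= s]
mmmmtmsmmmmmsmmmmGG => mmmmtmsmmmmmsmmmmsG   [G ::= s]
mmmmtmsmmmmmsmmmmsG => mmmmtmsmmmmmsmmmmss   [G ::= s]

S => mSG => mmSGG => mmmSGGG => mmmmSGGGG => mmmmtGGGG => mmmmtmGmGGG => mmmmtmsmGGG => mmmmtmsmmGmGG => mmmmtmsmmmGmmGG => mmmmtmsmmmmGmmmGG => mmmmtmsmmmmmGmmmmGG => mmmmtmsmmmmmsmmmmGG => mmmmtmsmmmmmsmmmmsG => mmmmtmsmmmmmsmmmmss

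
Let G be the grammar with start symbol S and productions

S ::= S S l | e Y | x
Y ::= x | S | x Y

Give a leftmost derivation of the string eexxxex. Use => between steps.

S => eY => eS => eeY => eexY => eexxY => eexxxY => eexxxS => eexxxeY => eexxxeS => eexxxex

S => eY   [S ::= e Y]
eY => eS   [Y ::= S]
eS => eeY   [S ::= e Y]
eeY => eexY   [Y ::= x Y]
eexY => eexxY   [Y ::= x Y]
eexxY => eexxxY   [Y ::= x Y]
eexxxY => eexxxS   [Y ::= S]
eexxxS => eexxxeY   [S ::= e Y]
eexxxeY => eexxxeS   [Y ::= S]
eexxxeS => eexxxex   [S ::= x]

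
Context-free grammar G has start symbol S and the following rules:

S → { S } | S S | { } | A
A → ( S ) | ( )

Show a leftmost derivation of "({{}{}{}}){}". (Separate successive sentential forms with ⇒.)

S ⇒ SS ⇒ AS ⇒ (S)S ⇒ ({S})S ⇒ ({SS})S ⇒ ({SSS})S ⇒ ({{}SS})S ⇒ ({{}{}S})S ⇒ ({{}{}{}})S ⇒ ({{}{}{}}){}

S ⇒ SS   [S → S S]
SS ⇒ AS   [S → A]
AS ⇒ (S)S   [A → ( S )]
(S)S ⇒ ({S})S   [S → { S }]
({S})S ⇒ ({SS})S   [S → S S]
({SS})S ⇒ ({SSS})S   [S → S S]
({SSS})S ⇒ ({{}SS})S   [S → { }]
({{}SS})S ⇒ ({{}{}S})S   [S → { }]
({{}{}S})S ⇒ ({{}{}{}})S   [S → { }]
({{}{}{}})S ⇒ ({{}{}{}}){}   [S → { }]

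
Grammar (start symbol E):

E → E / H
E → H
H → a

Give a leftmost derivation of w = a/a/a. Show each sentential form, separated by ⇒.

E ⇒ E/H   [E → E / H]
E/H ⇒ E/H/H   [E → E / H]
E/H/H ⇒ H/H/H   [E → H]
H/H/H ⇒ a/H/H   [H → a]
a/H/H ⇒ a/a/H   [H → a]
a/a/H ⇒ a/a/a   [H → a]

E⇒E/H⇒E/H/H⇒H/H/H⇒a/H/H⇒a/a/H⇒a/a/a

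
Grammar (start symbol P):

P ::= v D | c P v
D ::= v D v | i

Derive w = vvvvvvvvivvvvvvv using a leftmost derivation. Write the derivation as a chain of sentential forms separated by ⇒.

P ⇒ vD ⇒ vvDv ⇒ vvvDvv ⇒ vvvvDvvv ⇒ vvvvvDvvvv ⇒ vvvvvvDvvvvv ⇒ vvvvvvvDvvvvvv ⇒ vvvvvvvvDvvvvvvv ⇒ vvvvvvvvivvvvvvv

P ⇒ vD   [P ::= v D]
vD ⇒ vvDv   [D ::= v D v]
vvDv ⇒ vvvDvv   [D ::= v D v]
vvvDvv ⇒ vvvvDvvv   [D ::= v D v]
vvvvDvvv ⇒ vvvvvDvvvv   [D ::= v D v]
vvvvvDvvvv ⇒ vvvvvvDvvvvv   [D ::= v D v]
vvvvvvDvvvvv ⇒ vvvvvvvDvvvvvv   [D ::= v D v]
vvvvvvvDvvvvvv ⇒ vvvvvvvvDvvvvvvv   [D ::= v D v]
vvvvvvvvDvvvvvvv ⇒ vvvvvvvvivvvvvvv   [D ::= i]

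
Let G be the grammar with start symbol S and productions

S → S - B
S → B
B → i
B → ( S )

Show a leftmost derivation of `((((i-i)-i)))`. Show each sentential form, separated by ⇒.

S⇒B⇒(S)⇒(B)⇒((S))⇒((B))⇒(((S)))⇒(((S-B)))⇒(((B-B)))⇒((((S)-B)))⇒((((S-B)-B)))⇒((((B-B)-B)))⇒((((i-B)-B)))⇒((((i-i)-B)))⇒((((i-i)-i)))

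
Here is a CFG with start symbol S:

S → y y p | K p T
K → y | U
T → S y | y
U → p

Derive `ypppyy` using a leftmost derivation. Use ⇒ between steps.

S⇒KpT⇒ypT⇒ypSy⇒ypKpTy⇒ypUpTy⇒ypppTy⇒ypppyy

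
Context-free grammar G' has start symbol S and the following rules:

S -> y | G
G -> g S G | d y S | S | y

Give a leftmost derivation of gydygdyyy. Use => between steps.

S => G => gSG => gyG => gydyS => gydyG => gydygSG => gydygGG => gydygdySG => gydygdyyG => gydygdyyy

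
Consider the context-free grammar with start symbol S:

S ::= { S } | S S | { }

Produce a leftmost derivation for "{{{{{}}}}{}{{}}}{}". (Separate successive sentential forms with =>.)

S => SS => {S}S => {SS}S => {SSS}S => {{S}SS}S => {{{S}}SS}S => {{{{S}}}SS}S => {{{{{}}}}SS}S => {{{{{}}}}{}S}S => {{{{{}}}}{}{S}}S => {{{{{}}}}{}{{}}}S => {{{{{}}}}{}{{}}}{}

S => SS   [S ::= S S]
SS => {S}S   [S ::= { S }]
{S}S => {SS}S   [S ::= S S]
{SS}S => {SSS}S   [S ::= S S]
{SSS}S => {{S}SS}S   [S ::= { S }]
{{S}SS}S => {{{S}}SS}S   [S ::= { S }]
{{{S}}SS}S => {{{{S}}}SS}S   [S ::= { S }]
{{{{S}}}SS}S => {{{{{}}}}SS}S   [S ::= { }]
{{{{{}}}}SS}S => {{{{{}}}}{}S}S   [S ::= { }]
{{{{{}}}}{}S}S => {{{{{}}}}{}{S}}S   [S ::= { S }]
{{{{{}}}}{}{S}}S => {{{{{}}}}{}{{}}}S   [S ::= { }]
{{{{{}}}}{}{{}}}S => {{{{{}}}}{}{{}}}{}   [S ::= { }]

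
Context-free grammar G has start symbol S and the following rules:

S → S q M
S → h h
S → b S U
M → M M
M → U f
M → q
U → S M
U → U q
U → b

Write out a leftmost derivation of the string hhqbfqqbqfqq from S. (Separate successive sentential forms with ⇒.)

S ⇒ SqM ⇒ SqMqM ⇒ hhqMqM ⇒ hhqMMqM ⇒ hhqMMMqM ⇒ hhqUfMMqM ⇒ hhqbfMMqM ⇒ hhqbfqMqM ⇒ hhqbfqMMqM ⇒ hhqbfqqMqM ⇒ hhqbfqqUfqM ⇒ hhqbfqqUqfqM ⇒ hhqbfqqbqfqM ⇒ hhqbfqqbqfqq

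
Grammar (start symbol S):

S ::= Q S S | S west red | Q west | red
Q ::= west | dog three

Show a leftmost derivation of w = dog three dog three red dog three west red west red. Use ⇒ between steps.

S ⇒ Q S S ⇒ dog three S S ⇒ dog three Q S S S ⇒ dog three dog three S S S ⇒ dog three dog three red S S ⇒ dog three dog three red Q west S ⇒ dog three dog three red dog three west S ⇒ dog three dog three red dog three west S west red ⇒ dog three dog three red dog three west red west red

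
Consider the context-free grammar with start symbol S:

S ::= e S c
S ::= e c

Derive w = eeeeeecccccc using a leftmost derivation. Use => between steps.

S => eSc => eeScc => eeeSccc => eeeeScccc => eeeeeSccccc => eeeeeecccccc

S => eSc   [S ::= e S c]
eSc => eeScc   [S ::= e S c]
eeScc => eeeSccc   [S ::= e S c]
eeeSccc => eeeeScccc   [S ::= e S c]
eeeeScccc => eeeeeSccccc   [S ::= e S c]
eeeeeSccccc => eeeeeecccccc   [S ::= e c]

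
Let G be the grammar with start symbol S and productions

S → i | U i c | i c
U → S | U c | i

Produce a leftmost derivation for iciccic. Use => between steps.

S => Uic   [S → U i c]
Uic => Ucic   [U → U c]
Ucic => Scic   [U → S]
Scic => Uiccic   [S → U i c]
Uiccic => Siccic   [U → S]
Siccic => iciccic   [S → i c]

S => Uic => Ucic => Scic => Uiccic => Siccic => iciccic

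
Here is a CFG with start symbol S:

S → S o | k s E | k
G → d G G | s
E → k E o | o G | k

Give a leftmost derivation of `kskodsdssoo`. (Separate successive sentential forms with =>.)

S=>So=>ksEo=>kskEoo=>kskoGoo=>kskodGGoo=>kskodsGoo=>kskodsdGGoo=>kskodsdsGoo=>kskodsdssoo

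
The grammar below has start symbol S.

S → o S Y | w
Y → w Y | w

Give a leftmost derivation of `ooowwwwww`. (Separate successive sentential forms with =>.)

S => oSY => ooSYY => oooSYYY => ooowYYY => ooowwYYY => ooowwwYY => ooowwwwYY => ooowwwwwY => ooowwwwww

S => oSY   [S → o S Y]
oSY => ooSYY   [S → o S Y]
ooSYY => oooSYYY   [S → o S Y]
oooSYYY => ooowYYY   [S → w]
ooowYYY => ooowwYYY   [Y → w Y]
ooowwYYY => ooowwwYY   [Y → w]
ooowwwYY => ooowwwwYY   [Y → w Y]
ooowwwwYY => ooowwwwwY   [Y → w]
ooowwwwwY => ooowwwwww   [Y → w]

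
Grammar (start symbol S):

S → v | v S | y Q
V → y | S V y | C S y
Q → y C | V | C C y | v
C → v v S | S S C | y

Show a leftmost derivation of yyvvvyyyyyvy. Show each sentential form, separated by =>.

S => yQ   [S → y Q]
yQ => yyC   [Q → y C]
yyC => yyvvS   [C → v v S]
yyvvS => yyvvvS   [S → v S]
yyvvvS => yyvvvyQ   [S → y Q]
yyvvvyQ => yyvvvyyC   [Q → y C]
yyvvvyyC => yyvvvyySSC   [C → S S C]
yyvvvyySSC => yyvvvyyyQSC   [S → y Q]
yyvvvyyyQSC => yyvvvyyyyCSC   [Q → y C]
yyvvvyyyyCSC => yyvvvyyyyySC   [C → y]
yyvvvyyyyySC => yyvvvyyyyyvC   [S → v]
yyvvvyyyyyvC => yyvvvyyyyyvy   [C → y]

S=>yQ=>yyC=>yyvvS=>yyvvvS=>yyvvvyQ=>yyvvvyyC=>yyvvvyySSC=>yyvvvyyyQSC=>yyvvvyyyyCSC=>yyvvvyyyyySC=>yyvvvyyyyyvC=>yyvvvyyyyyvy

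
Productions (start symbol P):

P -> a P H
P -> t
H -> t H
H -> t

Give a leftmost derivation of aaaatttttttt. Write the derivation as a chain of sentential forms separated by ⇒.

P ⇒ aPH   [P -> a P H]
aPH ⇒ aaPHH   [P -> a P H]
aaPHH ⇒ aaaPHHH   [P -> a P H]
aaaPHHH ⇒ aaaaPHHHH   [P -> a P H]
aaaaPHHHH ⇒ aaaatHHHH   [P -> t]
aaaatHHHH ⇒ aaaattHHHH   [H -> t H]
aaaattHHHH ⇒ aaaatttHHHH   [H -> t H]
aaaatttHHHH ⇒ aaaattttHHH   [H -> t]
aaaattttHHH ⇒ aaaatttttHHH   [H -> t H]
aaaatttttHHH ⇒ aaaattttttHH   [H -> t]
aaaattttttHH ⇒ aaaatttttttH   [H -> t]
aaaatttttttH ⇒ aaaatttttttt   [H -> t]

P⇒aPH⇒aaPHH⇒aaaPHHH⇒aaaaPHHHH⇒aaaatHHHH⇒aaaattHHHH⇒aaaatttHHHH⇒aaaattttHHH⇒aaaatttttHHH⇒aaaattttttHH⇒aaaatttttttH⇒aaaatttttttt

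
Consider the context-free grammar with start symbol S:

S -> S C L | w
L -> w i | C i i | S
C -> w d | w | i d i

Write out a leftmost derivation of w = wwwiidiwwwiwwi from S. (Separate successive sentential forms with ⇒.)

S ⇒ SCL ⇒ SCLCL ⇒ wCLCL ⇒ wwLCL ⇒ wwwiCL ⇒ wwwiidiL ⇒ wwwiidiS ⇒ wwwiidiSCL ⇒ wwwiidiSCLCL ⇒ wwwiidiwCLCL ⇒ wwwiidiwwLCL ⇒ wwwiidiwwwiCL ⇒ wwwiidiwwwiwL ⇒ wwwiidiwwwiwwi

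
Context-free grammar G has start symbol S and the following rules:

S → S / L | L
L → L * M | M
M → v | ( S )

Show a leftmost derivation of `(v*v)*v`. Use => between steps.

S => L   [S → L]
L => L*M   [L → L * M]
L*M => M*M   [L → M]
M*M => (S)*M   [M → ( S )]
(S)*M => (L)*M   [S → L]
(L)*M => (L*M)*M   [L → L * M]
(L*M)*M => (M*M)*M   [L → M]
(M*M)*M => (v*M)*M   [M → v]
(v*M)*M => (v*v)*M   [M → v]
(v*v)*M => (v*v)*v   [M → v]

S => L => L*M => M*M => (S)*M => (L)*M => (L*M)*M => (M*M)*M => (v*M)*M => (v*v)*M => (v*v)*v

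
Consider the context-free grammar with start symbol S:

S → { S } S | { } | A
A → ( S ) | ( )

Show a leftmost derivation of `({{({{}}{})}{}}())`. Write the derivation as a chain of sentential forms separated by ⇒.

S ⇒ A ⇒ (S) ⇒ ({S}S) ⇒ ({{S}S}S) ⇒ ({{A}S}S) ⇒ ({{(S)}S}S) ⇒ ({{({S}S)}S}S) ⇒ ({{({{}}S)}S}S) ⇒ ({{({{}}{})}S}S) ⇒ ({{({{}}{})}{}}S) ⇒ ({{({{}}{})}{}}A) ⇒ ({{({{}}{})}{}}())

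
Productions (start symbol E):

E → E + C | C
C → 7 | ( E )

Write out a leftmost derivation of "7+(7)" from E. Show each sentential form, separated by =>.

E => E+C   [E → E + C]
E+C => C+C   [E → C]
C+C => 7+C   [C → 7]
7+C => 7+(E)   [C → ( E )]
7+(E) => 7+(C)   [E → C]
7+(C) => 7+(7)   [C → 7]

E => E+C => C+C => 7+C => 7+(E) => 7+(C) => 7+(7)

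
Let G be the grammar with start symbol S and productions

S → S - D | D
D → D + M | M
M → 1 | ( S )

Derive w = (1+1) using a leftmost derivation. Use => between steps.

S => D   [S → D]
D => M   [D → M]
M => (S)   [M → ( S )]
(S) => (D)   [S → D]
(D) => (D+M)   [D → D + M]
(D+M) => (M+M)   [D → M]
(M+M) => (1+M)   [M → 1]
(1+M) => (1+1)   [M → 1]

S=>D=>M=>(S)=>(D)=>(D+M)=>(M+M)=>(1+M)=>(1+1)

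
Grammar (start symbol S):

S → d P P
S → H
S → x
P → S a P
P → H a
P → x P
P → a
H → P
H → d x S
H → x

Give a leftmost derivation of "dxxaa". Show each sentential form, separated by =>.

S => H   [S → H]
H => dxS   [H → d x S]
dxS => dxH   [S → H]
dxH => dxP   [H → P]
dxP => dxHa   [P → H a]
dxHa => dxPa   [H → P]
dxPa => dxHaa   [P → H a]
dxHaa => dxxaa   [H → x]

S=>H=>dxS=>dxH=>dxP=>dxHa=>dxPa=>dxHaa=>dxxaa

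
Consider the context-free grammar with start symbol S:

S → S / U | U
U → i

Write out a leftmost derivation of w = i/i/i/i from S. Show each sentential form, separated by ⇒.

S ⇒ S/U   [S → S / U]
S/U ⇒ S/U/U   [S → S / U]
S/U/U ⇒ S/U/U/U   [S → S / U]
S/U/U/U ⇒ U/U/U/U   [S → U]
U/U/U/U ⇒ i/U/U/U   [U → i]
i/U/U/U ⇒ i/i/U/U   [U → i]
i/i/U/U ⇒ i/i/i/U   [U → i]
i/i/i/U ⇒ i/i/i/i   [U → i]

S ⇒ S/U ⇒ S/U/U ⇒ S/U/U/U ⇒ U/U/U/U ⇒ i/U/U/U ⇒ i/i/U/U ⇒ i/i/i/U ⇒ i/i/i/i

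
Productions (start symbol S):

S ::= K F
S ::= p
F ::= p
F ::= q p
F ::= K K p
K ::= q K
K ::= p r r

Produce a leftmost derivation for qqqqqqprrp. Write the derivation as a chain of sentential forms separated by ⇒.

S ⇒ KF   [S ::= K F]
KF ⇒ qKF   [K ::= q K]
qKF ⇒ qqKF   [K ::= q K]
qqKF ⇒ qqqKF   [K ::= q K]
qqqKF ⇒ qqqqKF   [K ::= q K]
qqqqKF ⇒ qqqqqKF   [K ::= q K]
qqqqqKF ⇒ qqqqqqKF   [K ::= q K]
qqqqqqKF ⇒ qqqqqqprrF   [K ::= p r r]
qqqqqqprrF ⇒ qqqqqqprrp   [F ::= p]

S⇒KF⇒qKF⇒qqKF⇒qqqKF⇒qqqqKF⇒qqqqqKF⇒qqqqqqKF⇒qqqqqqprrF⇒qqqqqqprrp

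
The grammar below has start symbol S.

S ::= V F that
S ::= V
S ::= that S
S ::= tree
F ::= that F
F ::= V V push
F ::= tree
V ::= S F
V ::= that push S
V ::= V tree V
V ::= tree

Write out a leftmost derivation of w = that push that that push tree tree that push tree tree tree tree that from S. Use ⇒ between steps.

S ⇒ V F that ⇒ that push S F that ⇒ that push that S F that ⇒ that push that V F that ⇒ that push that V tree V F that ⇒ that push that V tree V tree V F that ⇒ that push that that push S tree V tree V F that ⇒ that push that that push tree tree V tree V F that ⇒ that push that that push tree tree that push S tree V F that ⇒ that push that that push tree tree that push tree tree V F that ⇒ that push that that push tree tree that push tree tree tree F that ⇒ that push that that push tree tree that push tree tree tree tree that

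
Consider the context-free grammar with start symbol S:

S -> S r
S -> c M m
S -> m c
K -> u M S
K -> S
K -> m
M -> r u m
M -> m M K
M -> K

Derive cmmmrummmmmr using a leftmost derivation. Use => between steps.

S => Sr   [S -> S r]
Sr => cMmr   [S -> c M m]
cMmr => cmMKmr   [M -> m M K]
cmMKmr => cmmMKKmr   [M -> m M K]
cmmMKKmr => cmmmMKKKmr   [M -> m M K]
cmmmMKKKmr => cmmmrumKKKmr   [M -> r u m]
cmmmrumKKKmr => cmmmrummKKmr   [K -> m]
cmmmrummKKmr => cmmmrummmKmr   [K -> m]
cmmmrummmKmr => cmmmrummmmmr   [K -> m]

S => Sr => cMmr => cmMKmr => cmmMKKmr => cmmmMKKKmr => cmmmrumKKKmr => cmmmrummKKmr => cmmmrummmKmr => cmmmrummmmmr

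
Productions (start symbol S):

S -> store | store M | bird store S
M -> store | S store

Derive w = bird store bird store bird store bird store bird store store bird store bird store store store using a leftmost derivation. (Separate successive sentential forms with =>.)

S => bird store S => bird store bird store S => bird store bird store bird store S => bird store bird store bird store bird store S => bird store bird store bird store bird store bird store S => bird store bird store bird store bird store bird store store M => bird store bird store bird store bird store bird store store S store => bird store bird store bird store bird store bird store store bird store S store => bird store bird store bird store bird store bird store store bird store bird store S store => bird store bird store bird store bird store bird store store bird store bird store store store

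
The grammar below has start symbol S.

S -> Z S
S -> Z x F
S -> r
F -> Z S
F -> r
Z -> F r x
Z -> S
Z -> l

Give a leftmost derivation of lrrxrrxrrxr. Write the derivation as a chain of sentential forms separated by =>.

S => ZS => FrxS => ZSrxS => FrxSrxS => ZSrxSrxS => FrxSrxSrxS => ZSrxSrxSrxS => lSrxSrxSrxS => lrrxSrxSrxS => lrrxrrxSrxS => lrrxrrxrrxS => lrrxrrxrrxr

S => ZS   [S -> Z S]
ZS => FrxS   [Z -> F r x]
FrxS => ZSrxS   [F -> Z S]
ZSrxS => FrxSrxS   [Z -> F r x]
FrxSrxS => ZSrxSrxS   [F -> Z S]
ZSrxSrxS => FrxSrxSrxS   [Z -> F r x]
FrxSrxSrxS => ZSrxSrxSrxS   [F -> Z S]
ZSrxSrxSrxS => lSrxSrxSrxS   [Z -> l]
lSrxSrxSrxS => lrrxSrxSrxS   [S -> r]
lrrxSrxSrxS => lrrxrrxSrxS   [S -> r]
lrrxrrxSrxS => lrrxrrxrrxS   [S -> r]
lrrxrrxrrxS => lrrxrrxrrxr   [S -> r]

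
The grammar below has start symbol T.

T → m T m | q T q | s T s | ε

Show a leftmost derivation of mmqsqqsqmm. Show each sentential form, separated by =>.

T => mTm   [T → m T m]
mTm => mmTmm   [T → m T m]
mmTmm => mmqTqmm   [T → q T q]
mmqTqmm => mmqsTsqmm   [T → s T s]
mmqsTsqmm => mmqsqTqsqmm   [T → q T q]
mmqsqTqsqmm => mmqsqqsqmm   [T → ε]

T => mTm => mmTmm => mmqTqmm => mmqsTsqmm => mmqsqTqsqmm => mmqsqqsqmm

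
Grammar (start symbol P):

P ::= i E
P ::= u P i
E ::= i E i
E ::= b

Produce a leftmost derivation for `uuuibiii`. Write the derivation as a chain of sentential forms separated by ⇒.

P ⇒ uPi   [P ::= u P i]
uPi ⇒ uuPii   [P ::= u P i]
uuPii ⇒ uuuPiii   [P ::= u P i]
uuuPiii ⇒ uuuiEiii   [P ::= i E]
uuuiEiii ⇒ uuuibiii   [E ::= b]

P⇒uPi⇒uuPii⇒uuuPiii⇒uuuiEiii⇒uuuibiii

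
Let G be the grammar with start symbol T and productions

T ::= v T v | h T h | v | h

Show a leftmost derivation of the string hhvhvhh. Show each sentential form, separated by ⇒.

T ⇒ hTh ⇒ hhThh ⇒ hhvTvhh ⇒ hhvhvhh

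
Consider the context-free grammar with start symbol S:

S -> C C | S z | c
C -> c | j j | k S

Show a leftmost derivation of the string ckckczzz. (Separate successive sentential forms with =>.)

S => Sz => CCz => cCz => ckSz => ckCCz => ckcCz => ckckSz => ckckSzz => ckckSzzz => ckckczzz

S => Sz   [S -> S z]
Sz => CCz   [S -> C C]
CCz => cCz   [C -> c]
cCz => ckSz   [C -> k S]
ckSz => ckCCz   [S -> C C]
ckCCz => ckcCz   [C -> c]
ckcCz => ckckSz   [C -> k S]
ckckSz => ckckSzz   [S -> S z]
ckckSzz => ckckSzzz   [S -> S z]
ckckSzzz => ckckczzz   [S -> c]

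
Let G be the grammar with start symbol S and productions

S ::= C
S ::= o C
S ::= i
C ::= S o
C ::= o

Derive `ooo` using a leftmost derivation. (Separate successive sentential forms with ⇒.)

S⇒C⇒So⇒Co⇒Soo⇒Coo⇒ooo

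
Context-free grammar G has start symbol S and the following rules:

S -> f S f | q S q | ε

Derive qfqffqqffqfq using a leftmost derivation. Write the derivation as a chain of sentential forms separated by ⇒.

S⇒qSq⇒qfSfq⇒qfqSqfq⇒qfqfSfqfq⇒qfqffSffqfq⇒qfqffqSqffqfq⇒qfqffqqffqfq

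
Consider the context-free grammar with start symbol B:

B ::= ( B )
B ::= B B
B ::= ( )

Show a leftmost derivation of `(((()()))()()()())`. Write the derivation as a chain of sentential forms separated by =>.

B => (B) => (BB) => (BBB) => (BBBB) => (BBBBB) => ((B)BBBB) => (((B))BBBB) => (((BB))BBBB) => (((()B))BBBB) => (((()()))BBBB) => (((()()))()BBB) => (((()()))()()BB) => (((()()))()()()B) => (((()()))()()()())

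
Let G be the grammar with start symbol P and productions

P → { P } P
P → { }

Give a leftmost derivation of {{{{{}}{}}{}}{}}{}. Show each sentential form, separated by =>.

P=>{P}P=>{{P}P}P=>{{{P}P}P}P=>{{{{P}P}P}P}P=>{{{{{}}P}P}P}P=>{{{{{}}{}}P}P}P=>{{{{{}}{}}{}}P}P=>{{{{{}}{}}{}}{}}P=>{{{{{}}{}}{}}{}}{}

P => {P}P   [P → { P } P]
{P}P => {{P}P}P   [P → { P } P]
{{P}P}P => {{{P}P}P}P   [P → { P } P]
{{{P}P}P}P => {{{{P}P}P}P}P   [P → { P } P]
{{{{P}P}P}P}P => {{{{{}}P}P}P}P   [P → { }]
{{{{{}}P}P}P}P => {{{{{}}{}}P}P}P   [P → { }]
{{{{{}}{}}P}P}P => {{{{{}}{}}{}}P}P   [P → { }]
{{{{{}}{}}{}}P}P => {{{{{}}{}}{}}{}}P   [P → { }]
{{{{{}}{}}{}}{}}P => {{{{{}}{}}{}}{}}{}   [P → { }]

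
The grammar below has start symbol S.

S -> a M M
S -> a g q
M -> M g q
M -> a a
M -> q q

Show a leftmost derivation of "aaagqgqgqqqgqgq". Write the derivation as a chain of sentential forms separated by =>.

S=>aMM=>aMgqM=>aMgqgqM=>aMgqgqgqM=>aaagqgqgqM=>aaagqgqgqMgq=>aaagqgqgqMgqgq=>aaagqgqgqqqgqgq

S => aMM   [S -> a M M]
aMM => aMgqM   [M -> M g q]
aMgqM => aMgqgqM   [M -> M g q]
aMgqgqM => aMgqgqgqM   [M -> M g q]
aMgqgqgqM => aaagqgqgqM   [M -> a a]
aaagqgqgqM => aaagqgqgqMgq   [M -> M g q]
aaagqgqgqMgq => aaagqgqgqMgqgq   [M -> M g q]
aaagqgqgqMgqgq => aaagqgqgqqqgqgq   [M -> q q]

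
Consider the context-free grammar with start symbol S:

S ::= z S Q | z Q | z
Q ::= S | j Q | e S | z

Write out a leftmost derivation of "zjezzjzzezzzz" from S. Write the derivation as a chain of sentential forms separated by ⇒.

S ⇒ zQ   [S ::= z Q]
zQ ⇒ zjQ   [Q ::= j Q]
zjQ ⇒ zjeS   [Q ::= e S]
zjeS ⇒ zjezSQ   [S ::= z S Q]
zjezSQ ⇒ zjezzQQ   [S ::= z Q]
zjezzQQ ⇒ zjezzjQQ   [Q ::= j Q]
zjezzjQQ ⇒ zjezzjzQ   [Q ::= z]
zjezzjzQ ⇒ zjezzjzS   [Q ::= S]
zjezzjzS ⇒ zjezzjzzQ   [S ::= z Q]
zjezzjzzQ ⇒ zjezzjzzeS   [Q ::= e S]
zjezzjzzeS ⇒ zjezzjzzezSQ   [S ::= z S Q]
zjezzjzzezSQ ⇒ zjezzjzzezzQQ   [S ::= z Q]
zjezzjzzezzQQ ⇒ zjezzjzzezzzQ   [Q ::= z]
zjezzjzzezzzQ ⇒ zjezzjzzezzzz   [Q ::= z]

S ⇒ zQ ⇒ zjQ ⇒ zjeS ⇒ zjezSQ ⇒ zjezzQQ ⇒ zjezzjQQ ⇒ zjezzjzQ ⇒ zjezzjzS ⇒ zjezzjzzQ ⇒ zjezzjzzeS ⇒ zjezzjzzezSQ ⇒ zjezzjzzezzQQ ⇒ zjezzjzzezzzQ ⇒ zjezzjzzezzzz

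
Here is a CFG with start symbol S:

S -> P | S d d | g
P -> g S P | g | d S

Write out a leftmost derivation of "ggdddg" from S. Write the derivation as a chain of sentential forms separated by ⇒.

S ⇒ P ⇒ gSP ⇒ gSddP ⇒ ggddP ⇒ ggdddS ⇒ ggdddP ⇒ ggdddg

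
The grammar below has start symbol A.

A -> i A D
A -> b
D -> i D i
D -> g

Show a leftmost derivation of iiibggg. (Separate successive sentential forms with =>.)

A=>iAD=>iiADD=>iiiADDD=>iiibDDD=>iiibgDD=>iiibggD=>iiibggg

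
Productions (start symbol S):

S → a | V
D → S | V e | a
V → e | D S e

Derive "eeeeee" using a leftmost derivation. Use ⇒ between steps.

S ⇒ V ⇒ DSe ⇒ SSe ⇒ VSe ⇒ eSe ⇒ eVe ⇒ eDSee ⇒ eVeSee ⇒ eeeSee ⇒ eeeVee ⇒ eeeeee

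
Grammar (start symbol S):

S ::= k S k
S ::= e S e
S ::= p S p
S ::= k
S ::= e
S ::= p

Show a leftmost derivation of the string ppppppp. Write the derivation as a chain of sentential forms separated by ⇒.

S ⇒ pSp ⇒ ppSpp ⇒ pppSppp ⇒ ppppppp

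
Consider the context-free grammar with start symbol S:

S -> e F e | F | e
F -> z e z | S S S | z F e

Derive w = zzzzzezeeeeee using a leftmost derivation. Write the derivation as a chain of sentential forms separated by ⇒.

S ⇒ F   [S -> F]
F ⇒ zFe   [F -> z F e]
zFe ⇒ zzFee   [F -> z F e]
zzFee ⇒ zzSSSee   [F -> S S S]
zzSSSee ⇒ zzFSSee   [S -> F]
zzFSSee ⇒ zzzFeSSee   [F -> z F e]
zzzFeSSee ⇒ zzzzFeeSSee   [F -> z F e]
zzzzFeeSSee ⇒ zzzzzezeeSSee   [F -> z e z]
zzzzzezeeSSee ⇒ zzzzzezeeeSee   [S -> e]
zzzzzezeeeSee ⇒ zzzzzezeeeeee   [S -> e]

S⇒F⇒zFe⇒zzFee⇒zzSSSee⇒zzFSSee⇒zzzFeSSee⇒zzzzFeeSSee⇒zzzzzezeeSSee⇒zzzzzezeeeSee⇒zzzzzezeeeeee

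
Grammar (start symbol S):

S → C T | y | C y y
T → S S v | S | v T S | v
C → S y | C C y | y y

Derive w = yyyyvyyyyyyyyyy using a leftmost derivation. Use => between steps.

S => Cyy   [S → C y y]
Cyy => Syyy   [C → S y]
Syyy => Cyyyyy   [S → C y y]
Cyyyyy => CCyyyyyy   [C → C C y]
CCyyyyyy => CCyCyyyyyy   [C → C C y]
CCyCyyyyyy => SyCyCyyyyyy   [C → S y]
SyCyCyyyyyy => yyCyCyyyyyy   [S → y]
yyCyCyyyyyy => yySyyCyyyyyy   [C → S y]
yySyyCyyyyyy => yyCTyyCyyyyyy   [S → C T]
yyCTyyCyyyyyy => yySyTyyCyyyyyy   [C → S y]
yySyTyyCyyyyyy => yyyyTyyCyyyyyy   [S → y]
yyyyTyyCyyyyyy => yyyyvyyCyyyyyy   [T → v]
yyyyvyyCyyyyyy => yyyyvyySyyyyyyy   [C → S y]
yyyyvyySyyyyyyy => yyyyvyyyyyyyyyy   [S → y]

S => Cyy => Syyy => Cyyyyy => CCyyyyyy => CCyCyyyyyy => SyCyCyyyyyy => yyCyCyyyyyy => yySyyCyyyyyy => yyCTyyCyyyyyy => yySyTyyCyyyyyy => yyyyTyyCyyyyyy => yyyyvyyCyyyyyy => yyyyvyySyyyyyyy => yyyyvyyyyyyyyyy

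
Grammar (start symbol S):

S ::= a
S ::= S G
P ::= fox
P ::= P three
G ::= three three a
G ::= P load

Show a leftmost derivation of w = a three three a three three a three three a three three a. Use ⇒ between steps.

S ⇒ S G   [S ::= S G]
S G ⇒ S G G   [S ::= S G]
S G G ⇒ S G G G   [S ::= S G]
S G G G ⇒ S G G G G   [S ::= S G]
S G G G G ⇒ a G G G G   [S ::= a]
a G G G G ⇒ a three three a G G G   [G ::= three three a]
a three three a G G G ⇒ a three three a three three a G G   [G ::= three three a]
a three three a three three a G G ⇒ a three three a three three a three three a G   [G ::= three three a]
a three three a three three a three three a G ⇒ a three three a three three a three three a three three a   [G ::= three three a]

S ⇒ S G ⇒ S G G ⇒ S G G G ⇒ S G G G G ⇒ a G G G G ⇒ a three three a G G G ⇒ a three three a three three a G G ⇒ a three three a three three a three three a G ⇒ a three three a three three a three three a three three a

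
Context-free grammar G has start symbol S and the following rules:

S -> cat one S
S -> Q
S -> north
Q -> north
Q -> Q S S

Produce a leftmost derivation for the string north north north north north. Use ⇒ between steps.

S ⇒ Q   [S -> Q]
Q ⇒ Q S S   [Q -> Q S S]
Q S S ⇒ Q S S S S   [Q -> Q S S]
Q S S S S ⇒ north S S S S   [Q -> north]
north S S S S ⇒ north Q S S S   [S -> Q]
north Q S S S ⇒ north north S S S   [Q -> north]
north north S S S ⇒ north north north S S   [S -> north]
north north north S S ⇒ north north north north S   [S -> north]
north north north north S ⇒ north north north north north   [S -> north]

S ⇒ Q ⇒ Q S S ⇒ Q S S S S ⇒ north S S S S ⇒ north Q S S S ⇒ north north S S S ⇒ north north north S S ⇒ north north north north S ⇒ north north north north north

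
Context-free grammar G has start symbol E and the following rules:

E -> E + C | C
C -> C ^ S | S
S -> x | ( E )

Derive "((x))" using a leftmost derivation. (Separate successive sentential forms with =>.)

E => C   [E -> C]
C => S   [C -> S]
S => (E)   [S -> ( E )]
(E) => (C)   [E -> C]
(C) => (S)   [C -> S]
(S) => ((E))   [S -> ( E )]
((E)) => ((C))   [E -> C]
((C)) => ((S))   [C -> S]
((S)) => ((x))   [S -> x]

E => C => S => (E) => (C) => (S) => ((E)) => ((C)) => ((S)) => ((x))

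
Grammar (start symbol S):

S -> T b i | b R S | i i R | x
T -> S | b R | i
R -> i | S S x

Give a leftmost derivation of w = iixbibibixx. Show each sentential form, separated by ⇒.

S ⇒ iiR ⇒ iiSSx ⇒ iiTbiSx ⇒ iiSbiSx ⇒ iiTbibiSx ⇒ iiSbibiSx ⇒ iiTbibibiSx ⇒ iiSbibibiSx ⇒ iixbibibiSx ⇒ iixbibibixx

S ⇒ iiR   [S -> i i R]
iiR ⇒ iiSSx   [R -> S S x]
iiSSx ⇒ iiTbiSx   [S -> T b i]
iiTbiSx ⇒ iiSbiSx   [T -> S]
iiSbiSx ⇒ iiTbibiSx   [S -> T b i]
iiTbibiSx ⇒ iiSbibiSx   [T -> S]
iiSbibiSx ⇒ iiTbibibiSx   [S -> T b i]
iiTbibibiSx ⇒ iiSbibibiSx   [T -> S]
iiSbibibiSx ⇒ iixbibibiSx   [S -> x]
iixbibibiSx ⇒ iixbibibixx   [S -> x]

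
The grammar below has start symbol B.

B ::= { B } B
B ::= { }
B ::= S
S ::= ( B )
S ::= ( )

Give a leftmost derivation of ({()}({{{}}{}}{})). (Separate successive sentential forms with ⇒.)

B ⇒ S ⇒ (B) ⇒ ({B}B) ⇒ ({S}B) ⇒ ({()}B) ⇒ ({()}S) ⇒ ({()}(B)) ⇒ ({()}({B}B)) ⇒ ({()}({{B}B}B)) ⇒ ({()}({{{}}B}B)) ⇒ ({()}({{{}}{}}B)) ⇒ ({()}({{{}}{}}{}))

B ⇒ S   [B ::= S]
S ⇒ (B)   [S ::= ( B )]
(B) ⇒ ({B}B)   [B ::= { B } B]
({B}B) ⇒ ({S}B)   [B ::= S]
({S}B) ⇒ ({()}B)   [S ::= ( )]
({()}B) ⇒ ({()}S)   [B ::= S]
({()}S) ⇒ ({()}(B))   [S ::= ( B )]
({()}(B)) ⇒ ({()}({B}B))   [B ::= { B } B]
({()}({B}B)) ⇒ ({()}({{B}B}B))   [B ::= { B } B]
({()}({{B}B}B)) ⇒ ({()}({{{}}B}B))   [B ::= { }]
({()}({{{}}B}B)) ⇒ ({()}({{{}}{}}B))   [B ::= { }]
({()}({{{}}{}}B)) ⇒ ({()}({{{}}{}}{}))   [B ::= { }]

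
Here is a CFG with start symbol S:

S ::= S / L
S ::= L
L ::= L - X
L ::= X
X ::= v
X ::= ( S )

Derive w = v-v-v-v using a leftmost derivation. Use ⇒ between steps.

S ⇒ L   [S ::= L]
L ⇒ L-X   [L ::= L - X]
L-X ⇒ L-X-X   [L ::= L - X]
L-X-X ⇒ L-X-X-X   [L ::= L - X]
L-X-X-X ⇒ X-X-X-X   [L ::= X]
X-X-X-X ⇒ v-X-X-X   [X ::= v]
v-X-X-X ⇒ v-v-X-X   [X ::= v]
v-v-X-X ⇒ v-v-v-X   [X ::= v]
v-v-v-X ⇒ v-v-v-v   [X ::= v]

S⇒L⇒L-X⇒L-X-X⇒L-X-X-X⇒X-X-X-X⇒v-X-X-X⇒v-v-X-X⇒v-v-v-X⇒v-v-v-v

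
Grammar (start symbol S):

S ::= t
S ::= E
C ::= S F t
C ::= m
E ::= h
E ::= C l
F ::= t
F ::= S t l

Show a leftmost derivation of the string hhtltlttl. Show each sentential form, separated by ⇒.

S ⇒ E ⇒ Cl ⇒ SFtl ⇒ EFtl ⇒ ClFtl ⇒ SFtlFtl ⇒ EFtlFtl ⇒ hFtlFtl ⇒ hStltlFtl ⇒ hEtltlFtl ⇒ hhtltlFtl ⇒ hhtltlttl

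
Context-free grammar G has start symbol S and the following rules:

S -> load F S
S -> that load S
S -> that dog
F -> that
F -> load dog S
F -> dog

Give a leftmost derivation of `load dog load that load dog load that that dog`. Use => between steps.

S => load F S => load dog S => load dog load F S => load dog load that S => load dog load that load F S => load dog load that load dog S => load dog load that load dog load F S => load dog load that load dog load that S => load dog load that load dog load that that dog

S => load F S   [S -> load F S]
load F S => load dog S   [F -> dog]
load dog S => load dog load F S   [S -> load F S]
load dog load F S => load dog load that S   [F -> that]
load dog load that S => load dog load that load F S   [S -> load F S]
load dog load that load F S => load dog load that load dog S   [F -> dog]
load dog load that load dog S => load dog load that load dog load F S   [S -> load F S]
load dog load that load dog load F S => load dog load that load dog load that S   [F -> that]
load dog load that load dog load that S => load dog load that load dog load that that dog   [S -> that dog]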